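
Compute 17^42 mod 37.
Using Fermat: 17^{36} ≡ 1 (mod 37). 42 ≡ 6 (mod 36). So 17^{42} ≡ 17^{6} ≡ 27 (mod 37)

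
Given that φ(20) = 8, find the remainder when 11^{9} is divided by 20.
By Euler: 11^{8} ≡ 1 (mod 20) since gcd(11, 20) = 1. 9 = 1×8 + 1. So 11^{9} ≡ 11^{1} ≡ 11 (mod 20)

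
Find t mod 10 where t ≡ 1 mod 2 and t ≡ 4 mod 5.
M = 2 × 5 = 10. M₁ = 5, y₁ ≡ 1 mod 2. M₂ = 2, y₂ ≡ 3 mod 5. t = 1×5×1 + 4×2×3 ≡ 9 mod 10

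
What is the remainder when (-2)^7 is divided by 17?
By repeated squaring (mod 17): (-2)^{1}≡15, (-2)^{2}≡4, (-2)^{4}≡16. Then (-2)^{7} = (-2)^{4+2+1} ≡ 16 × 4 × 15 ≡ 8 (mod 17)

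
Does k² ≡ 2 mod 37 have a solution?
By Euler's criterion: 2^{18} ≡ 36 mod 37. Since this equals -1 (≡ 36), 2 is not a QR.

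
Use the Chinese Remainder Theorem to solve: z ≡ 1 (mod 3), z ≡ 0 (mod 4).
M = 3 × 4 = 12. M₁ = 4, y₁ ≡ 1 (mod 3). M₂ = 3, y₂ ≡ 3 (mod 4). z = 1×4×1 + 0×3×3 ≡ 4 (mod 12)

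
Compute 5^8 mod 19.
By repeated squaring mod 19: 5^{1}≡5, 5^{2}≡6, 5^{4}≡17, 5^{8}≡4. So 5^{8} ≡ 4 mod 19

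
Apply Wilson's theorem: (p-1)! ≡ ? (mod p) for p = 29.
By Wilson's theorem, (28)! ≡ -1 ≡ 28 (mod 29)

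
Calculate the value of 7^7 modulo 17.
By repeated squaring mod 17: 7^{1}≡7, 7^{2}≡15, 7^{4}≡4. Then 7^{7} = 7^{4+2+1} ≡ 4 × 15 × 7 ≡ 12 mod 17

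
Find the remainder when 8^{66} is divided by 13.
By Fermat: 8^{12} ≡ 1 (mod 13). 66 = 5×12 + 6. So 8^{66} ≡ 8^{6} ≡ 12 (mod 13)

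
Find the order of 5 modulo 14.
Powers of 5 mod 14: 5^1≡5, 5^2≡11, 5^3≡13, 5^4≡9, 5^5≡3, 5^6≡1. Order = 6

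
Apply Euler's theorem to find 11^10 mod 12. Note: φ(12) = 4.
By Euler: 11^{4} ≡ 1 mod 12 since gcd(11, 12) = 1. 10 = 2×4 + 2. So 11^{10} ≡ 11^{2} ≡ 1 mod 12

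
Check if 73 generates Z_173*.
73^{86} ≡ 1 (mod 173) and 86 < 172, so ord_173(73) = 86 ≠ 172 and 73 is not a primitive root.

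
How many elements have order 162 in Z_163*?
A prime p has φ(p-1) primitive roots; here φ(162) = 54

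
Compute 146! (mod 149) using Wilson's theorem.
(148)! = (146)! × (147) × (148) ≡ -1 (mod 149). So (146)! ≡ -1 × [(148)(147)]^(-1) ≡ 74 (mod 149)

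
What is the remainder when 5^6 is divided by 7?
Using Fermat: 5^{6} ≡ 1 (mod 7). 6 ≡ 0 (mod 6). So 5^{6} ≡ 5^{0} ≡ 1 (mod 7)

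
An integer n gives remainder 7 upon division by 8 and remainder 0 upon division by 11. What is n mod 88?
M = 8 × 11 = 88. M₁ = 11, y₁ ≡ 3 mod 8. M₂ = 8, y₂ ≡ 7 mod 11. n = 7×11×3 + 0×8×7 ≡ 55 mod 88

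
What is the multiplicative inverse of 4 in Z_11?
Since 11 is prime, by Fermat 4^(-1) ≡ 4^{9} ≡ 3 (mod 11). Verify: 4 × 3 = 12 ≡ 1 (mod 11)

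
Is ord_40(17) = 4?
Powers of 17 mod 40: 17^1≡17, 17^2≡9, 17^3≡33, 17^4≡1. First k with 17^k≡1 is k=4. Yes, ord_40(17) = 4.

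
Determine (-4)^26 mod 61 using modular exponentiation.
By repeated squaring mod 61: (-4)^{1}≡57, (-4)^{2}≡16, (-4)^{4}≡12, (-4)^{8}≡22, (-4)^{16}≡57. Then (-4)^{26} = (-4)^{16+8+2} ≡ 57 × 22 × 16 ≡ 56 mod 61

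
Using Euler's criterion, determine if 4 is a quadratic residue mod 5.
By Euler's criterion: 4^{2} ≡ 1 (mod 5). Since this equals 1, 4 is a QR.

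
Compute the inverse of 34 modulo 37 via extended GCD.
Extended GCD: 34(12) + 37(-11) = 1. So 34^(-1) ≡ 12 (mod 37). Verify: 34 × 12 = 408 ≡ 1 (mod 37)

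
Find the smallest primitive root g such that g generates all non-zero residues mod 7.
g = 3. For each prime q|6: 3^{3}≡6, 3^{2}≡2, none ≡ 1, so ord_7(3) = 6 and 3 is a primitive root.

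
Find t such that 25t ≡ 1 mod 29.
Since 29 is prime, by Fermat 25^(-1) ≡ 25^{27} ≡ 7 mod 29. Verify: 25 × 7 = 175 ≡ 1 mod 29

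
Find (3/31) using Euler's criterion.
(3/31) = 3^{15} mod 31 = -1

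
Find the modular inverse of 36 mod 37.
Since 37 is prime, by Fermat 36^(-1) ≡ 36^{35} ≡ 36 mod 37. Verify: 36 × 36 = 1296 ≡ 1 mod 37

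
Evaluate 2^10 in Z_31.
By repeated squaring (mod 31): 2^{1}≡2, 2^{2}≡4, 2^{4}≡16, 2^{8}≡8. Then 2^{10} = 2^{8+2} ≡ 8 × 4 ≡ 1 (mod 31)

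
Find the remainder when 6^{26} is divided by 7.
By Fermat: 6^{6} ≡ 1 (mod 7). 26 = 4×6 + 2. So 6^{26} ≡ 6^{2} ≡ 1 (mod 7)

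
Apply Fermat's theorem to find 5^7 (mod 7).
By Fermat: 5^{6} ≡ 1 (mod 7). So 5^{7} = 5^{6} · 5^{1} ≡ 5^{1} ≡ 5 (mod 7)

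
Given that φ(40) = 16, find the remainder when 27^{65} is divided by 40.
By Euler: 27^{16} ≡ 1 (mod 40) since gcd(27, 40) = 1. 65 = 4×16 + 1. So 27^{65} ≡ 27^{1} ≡ 27 (mod 40)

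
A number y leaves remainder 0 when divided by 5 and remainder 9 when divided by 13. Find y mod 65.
M = 5 × 13 = 65. M₁ = 13, y₁ ≡ 2 mod 5. M₂ = 5, y₂ ≡ 8 mod 13. y = 0×13×2 + 9×5×8 ≡ 35 mod 65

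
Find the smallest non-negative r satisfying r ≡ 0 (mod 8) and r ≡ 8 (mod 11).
M = 8 × 11 = 88. M₁ = 11, y₁ ≡ 3 (mod 8). M₂ = 8, y₂ ≡ 7 (mod 11). r = 0×11×3 + 8×8×7 ≡ 8 (mod 88)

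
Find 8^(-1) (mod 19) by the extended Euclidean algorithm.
Extended GCD: 8(-7) + 19(3) = 1. So 8^(-1) ≡ -7 ≡ 12 (mod 19). Verify: 8 × 12 = 96 ≡ 1 (mod 19)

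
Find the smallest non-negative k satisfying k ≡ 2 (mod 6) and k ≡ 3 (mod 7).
M = 6 × 7 = 42. M₁ = 7, y₁ ≡ 1 (mod 6). M₂ = 6, y₂ ≡ 6 (mod 7). k = 2×7×1 + 3×6×6 ≡ 38 (mod 42)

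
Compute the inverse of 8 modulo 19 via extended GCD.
Extended GCD: 8(-7) + 19(3) = 1. So 8^(-1) ≡ -7 ≡ 12 (mod 19). Verify: 8 × 12 = 96 ≡ 1 (mod 19)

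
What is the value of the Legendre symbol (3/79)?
(3/79) = 3^{39} mod 79 = -1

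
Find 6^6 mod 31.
By repeated squaring mod 31: 6^{1}≡6, 6^{2}≡5, 6^{4}≡25. Then 6^{6} = 6^{4+2} ≡ 25 × 5 ≡ 1 mod 31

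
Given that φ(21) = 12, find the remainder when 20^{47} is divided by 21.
By Euler: 20^{12} ≡ 1 (mod 21) since gcd(20, 21) = 1. 47 = 3×12 + 11. So 20^{47} ≡ 20^{11} ≡ 20 (mod 21)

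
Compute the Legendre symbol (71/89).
(71/89) = 71^{44} mod 89 = 1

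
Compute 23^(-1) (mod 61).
Since 61 is prime, by Fermat 23^(-1) ≡ 23^{59} ≡ 8 (mod 61). Verify: 23 × 8 = 184 ≡ 1 (mod 61)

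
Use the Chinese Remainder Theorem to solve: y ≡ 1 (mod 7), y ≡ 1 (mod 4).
M = 7 × 4 = 28. M₁ = 4, y₁ ≡ 2 (mod 7). M₂ = 7, y₂ ≡ 3 (mod 4). y = 1×4×2 + 1×7×3 ≡ 1 (mod 28)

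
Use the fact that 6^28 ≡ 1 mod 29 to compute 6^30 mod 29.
By Fermat: 6^{28} ≡ 1 mod 29. So 6^{30} = 6^{28} · 6^{2} ≡ 6^{2} ≡ 7 mod 29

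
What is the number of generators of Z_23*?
A prime p has φ(p-1) primitive roots; here φ(22) = 10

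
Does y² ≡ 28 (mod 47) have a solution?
By Euler's criterion: 28^{23} ≡ 1 (mod 47). Since this equals 1, 28 is a QR.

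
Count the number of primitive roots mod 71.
There are φ(71-1) = φ(70) = 24 primitive roots modulo 71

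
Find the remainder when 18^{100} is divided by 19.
By Fermat: 18^{18} ≡ 1 (mod 19). 100 = 5×18 + 10. So 18^{100} ≡ 18^{10} ≡ 1 (mod 19)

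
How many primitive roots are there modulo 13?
A prime p has φ(p-1) primitive roots; here φ(12) = 4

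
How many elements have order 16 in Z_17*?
Number of primitive roots mod 17 = φ(p-1) = φ(16) = 8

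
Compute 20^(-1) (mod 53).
Since 53 is prime, by Fermat 20^(-1) ≡ 20^{51} ≡ 8 (mod 53). Verify: 20 × 8 = 160 ≡ 1 (mod 53)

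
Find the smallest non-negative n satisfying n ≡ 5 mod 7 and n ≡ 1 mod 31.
M = 7 × 31 = 217. M₁ = 31, y₁ ≡ 5 mod 7. M₂ = 7, y₂ ≡ 9 mod 31. n = 5×31×5 + 1×7×9 ≡ 187 mod 217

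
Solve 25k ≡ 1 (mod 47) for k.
Since 47 is prime, by Fermat 25^(-1) ≡ 25^{45} ≡ 32 (mod 47). Verify: 25 × 32 = 800 ≡ 1 (mod 47)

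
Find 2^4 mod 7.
2^{4} = 16 ≡ 2 mod 7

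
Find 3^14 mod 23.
By repeated squaring mod 23: 3^{1}≡3, 3^{2}≡9, 3^{4}≡12, 3^{8}≡6. Then 3^{14} = 3^{8+4+2} ≡ 6 × 12 × 9 ≡ 4 mod 23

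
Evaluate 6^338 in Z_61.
Using Fermat: 6^{60} ≡ 1 (mod 61). 338 ≡ 38 (mod 60). So 6^{338} ≡ 6^{38} ≡ 19 (mod 61)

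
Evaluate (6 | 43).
(6/43) = 6^{21} mod 43 = 1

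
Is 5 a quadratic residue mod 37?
By Euler's criterion: 5^{18} ≡ 36 (mod 37). Since this equals -1 (≡ 36), 5 is not a QR.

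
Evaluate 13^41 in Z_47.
By repeated squaring (mod 47): 13^{1}≡13, 13^{2}≡28, 13^{4}≡32, 13^{8}≡37, 13^{16}≡6, 13^{32}≡36. Then 13^{41} = 13^{32+8+1} ≡ 36 × 37 × 13 ≡ 20 (mod 47)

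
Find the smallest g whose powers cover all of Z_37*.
g = 2. Powers: [2, 4, 8, 16, 32, 27, 17, ...] generates all 36 non-zero residues.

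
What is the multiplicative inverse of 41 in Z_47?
Since 47 is prime, by Fermat 41^(-1) ≡ 41^{45} ≡ 39 mod 47. Verify: 41 × 39 = 1599 ≡ 1 mod 47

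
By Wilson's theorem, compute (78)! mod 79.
By Wilson's theorem, (78)! ≡ -1 ≡ 78 mod 79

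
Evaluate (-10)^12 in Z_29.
By repeated squaring (mod 29): (-10)^{1}≡19, (-10)^{2}≡13, (-10)^{4}≡24, (-10)^{8}≡25. Then (-10)^{12} = (-10)^{8+4} ≡ 25 × 24 ≡ 20 (mod 29)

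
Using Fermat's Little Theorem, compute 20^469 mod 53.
By Fermat: 20^{52} ≡ 1 mod 53. 469 ≡ 1 mod 52. So 20^{469} ≡ 20^{1} ≡ 20 mod 53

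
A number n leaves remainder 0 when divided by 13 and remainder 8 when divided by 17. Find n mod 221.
M = 13 × 17 = 221. M₁ = 17, y₁ ≡ 10 mod 13. M₂ = 13, y₂ ≡ 4 mod 17. n = 0×17×10 + 8×13×4 ≡ 195 mod 221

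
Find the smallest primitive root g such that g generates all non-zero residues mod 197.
g = 2. Powers: [2, 4, 8, 16, 32, 64, 128, 59, 118, 39, ...] generates all 196 non-zero residues.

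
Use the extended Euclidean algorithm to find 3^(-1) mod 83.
Extended GCD: 3(28) + 83(-1) = 1. So 3^(-1) ≡ 28 mod 83. Verify: 3 × 28 = 84 ≡ 1 mod 83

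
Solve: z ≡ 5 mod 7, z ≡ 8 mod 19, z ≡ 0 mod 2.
M = 7 × 19 × 2 = 266. M₁ = 38, y₁ ≡ 5 mod 7. M₂ = 14, y₂ ≡ 15 mod 19. M₃ = 133, y₃ ≡ 1 mod 2. z = 5×38×5 + 8×14×15 + 0×133×1 ≡ 236 mod 266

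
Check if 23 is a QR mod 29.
By Euler's criterion: 23^{14} ≡ 1 (mod 29). Since this equals 1, 23 is a QR.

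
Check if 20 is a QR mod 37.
By Euler's criterion: 20^{18} ≡ 36 (mod 37). Since this equals -1 (≡ 36), 20 is not a QR.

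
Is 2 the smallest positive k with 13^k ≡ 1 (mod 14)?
Powers of 13 mod 14: 13^1≡13, 13^2≡1. First k with 13^k≡1 is k=2. Yes, ord_14(13) = 2.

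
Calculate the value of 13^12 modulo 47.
By repeated squaring mod 47: 13^{1}≡13, 13^{2}≡28, 13^{4}≡32, 13^{8}≡37. Then 13^{12} = 13^{8+4} ≡ 37 × 32 ≡ 9 mod 47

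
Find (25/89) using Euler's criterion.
(25/89) = 25^{44} mod 89 = 1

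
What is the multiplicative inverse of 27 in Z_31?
Since 31 is prime, by Fermat 27^(-1) ≡ 27^{29} ≡ 23 mod 31. Verify: 27 × 23 = 621 ≡ 1 mod 31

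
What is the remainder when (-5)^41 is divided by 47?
By repeated squaring (mod 47): (-5)^{1}≡42, (-5)^{2}≡25, (-5)^{4}≡14, (-5)^{8}≡8, (-5)^{16}≡17, (-5)^{32}≡7. Then (-5)^{41} = (-5)^{32+8+1} ≡ 7 × 8 × 42 ≡ 2 (mod 47)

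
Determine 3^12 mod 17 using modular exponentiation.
By repeated squaring mod 17: 3^{1}≡3, 3^{2}≡9, 3^{4}≡13, 3^{8}≡16. Then 3^{12} = 3^{8+4} ≡ 16 × 13 ≡ 4 mod 17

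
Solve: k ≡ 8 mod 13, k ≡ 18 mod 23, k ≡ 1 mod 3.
M = 13 × 23 × 3 = 897. M₁ = 69, y₁ ≡ 10 mod 13. M₂ = 39, y₂ ≡ 13 mod 23. M₃ = 299, y₃ ≡ 2 mod 3. k = 8×69×10 + 18×39×13 + 1×299×2 ≡ 892 mod 897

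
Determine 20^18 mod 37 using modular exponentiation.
By repeated squaring (mod 37): 20^{1}≡20, 20^{2}≡30, 20^{4}≡12, 20^{8}≡33, 20^{16}≡16. Then 20^{18} = 20^{16+2} ≡ 16 × 30 ≡ 36 (mod 37)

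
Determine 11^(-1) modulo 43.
Since 43 is prime, by Fermat 11^(-1) ≡ 11^{41} ≡ 4 mod 43. Verify: 11 × 4 = 44 ≡ 1 mod 43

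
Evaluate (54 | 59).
(54/59) = 54^{29} mod 59 = -1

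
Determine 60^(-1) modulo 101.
Since 101 is prime, by Fermat 60^(-1) ≡ 60^{99} ≡ 32 mod 101. Verify: 60 × 32 = 1920 ≡ 1 mod 101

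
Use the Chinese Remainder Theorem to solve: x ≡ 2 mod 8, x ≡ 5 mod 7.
M = 8 × 7 = 56. M₁ = 7, y₁ ≡ 7 mod 8. M₂ = 8, y₂ ≡ 1 mod 7. x = 2×7×7 + 5×8×1 ≡ 26 mod 56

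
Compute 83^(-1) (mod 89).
Since 89 is prime, by Fermat 83^(-1) ≡ 83^{87} ≡ 74 (mod 89). Verify: 83 × 74 = 6142 ≡ 1 (mod 89)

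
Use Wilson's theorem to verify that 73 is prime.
(72)! mod 73 = 72. Since this equals -1 (mod 73), Wilson confirms 73 is prime.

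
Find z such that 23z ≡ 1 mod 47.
Since 47 is prime, by Fermat 23^(-1) ≡ 23^{45} ≡ 45 mod 47. Verify: 23 × 45 = 1035 ≡ 1 mod 47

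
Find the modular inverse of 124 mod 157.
Since 157 is prime, by Fermat 124^(-1) ≡ 124^{155} ≡ 19 mod 157. Verify: 124 × 19 = 2356 ≡ 1 mod 157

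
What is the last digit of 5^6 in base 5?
By repeated squaring (mod 5): 5^{1}≡0, 5^{2}≡0, 5^{4}≡0. Then 5^{6} = 5^{4+2} ≡ 0 × 0 ≡ 0 (mod 5)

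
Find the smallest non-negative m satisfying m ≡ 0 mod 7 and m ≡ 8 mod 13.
M = 7 × 13 = 91. M₁ = 13, y₁ ≡ 6 mod 7. M₂ = 7, y₂ ≡ 2 mod 13. m = 0×13×6 + 8×7×2 ≡ 21 mod 91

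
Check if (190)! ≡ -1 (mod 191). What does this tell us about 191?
(190)! mod 191 = 190. Since this equals -1 (mod 191), Wilson confirms 191 is prime.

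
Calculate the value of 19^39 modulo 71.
By repeated squaring mod 71: 19^{1}≡19, 19^{2}≡6, 19^{4}≡36, 19^{8}≡18, 19^{16}≡40, 19^{32}≡38. Then 19^{39} = 19^{32+4+2+1} ≡ 38 × 36 × 6 × 19 ≡ 36 mod 71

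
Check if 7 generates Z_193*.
7^{24} ≡ 1 (mod 193) and 24 < 192, so ord_193(7) = 24 ≠ 192 and 7 is not a primitive root.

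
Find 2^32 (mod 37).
By repeated squaring (mod 37): 2^{1}≡2, 2^{2}≡4, 2^{4}≡16, 2^{8}≡34, 2^{16}≡9, 2^{32}≡7. So 2^{32} ≡ 7 (mod 37)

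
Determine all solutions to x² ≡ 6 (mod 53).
The square roots of 6 mod 53 are 18 and 35. Verify: 18² = 324 ≡ 6 (mod 53)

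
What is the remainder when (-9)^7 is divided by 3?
By repeated squaring mod 3: (-9)^{1}≡0, (-9)^{2}≡0, (-9)^{4}≡0. Then (-9)^{7} = (-9)^{4+2+1} ≡ 0 × 0 × 0 ≡ 0 mod 3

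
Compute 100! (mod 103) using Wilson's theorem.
(102)! = (100)! × (101) × (102) ≡ -1 (mod 103). So (100)! ≡ -1 × [(102)(101)]^(-1) ≡ 51 (mod 103)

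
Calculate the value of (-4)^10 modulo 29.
By repeated squaring mod 29: (-4)^{1}≡25, (-4)^{2}≡16, (-4)^{4}≡24, (-4)^{8}≡25. Then (-4)^{10} = (-4)^{8+2} ≡ 25 × 16 ≡ 23 mod 29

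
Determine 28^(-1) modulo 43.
Since 43 is prime, by Fermat 28^(-1) ≡ 28^{41} ≡ 20 (mod 43). Verify: 28 × 20 = 560 ≡ 1 (mod 43)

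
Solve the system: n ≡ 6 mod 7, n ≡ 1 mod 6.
M = 7 × 6 = 42. M₁ = 6, y₁ ≡ 6 mod 7. M₂ = 7, y₂ ≡ 1 mod 6. n = 6×6×6 + 1×7×1 ≡ 13 mod 42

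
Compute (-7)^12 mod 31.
By repeated squaring (mod 31): (-7)^{1}≡24, (-7)^{2}≡18, (-7)^{4}≡14, (-7)^{8}≡10. Then (-7)^{12} = (-7)^{8+4} ≡ 10 × 14 ≡ 16 (mod 31)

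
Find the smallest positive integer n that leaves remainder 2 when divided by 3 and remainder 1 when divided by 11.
M = 3 × 11 = 33. M₁ = 11, y₁ ≡ 2 mod 3. M₂ = 3, y₂ ≡ 4 mod 11. n = 2×11×2 + 1×3×4 ≡ 23 mod 33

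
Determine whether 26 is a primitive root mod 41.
ord_41(26) divides 40. For each prime q|40: 26^{20}≡40, 26^{8}≡18, none ≡ 1. So 26 has order 40 and is a primitive root mod 41.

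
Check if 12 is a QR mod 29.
By Euler's criterion: 12^{14} ≡ 28 (mod 29). Since this equals -1 (≡ 28), 12 is not a QR.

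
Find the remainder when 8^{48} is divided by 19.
By Fermat: 8^{18} ≡ 1 mod 19. 48 = 2×18 + 12. So 8^{48} ≡ 8^{12} ≡ 1 mod 19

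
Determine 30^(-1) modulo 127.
Since 127 is prime, by Fermat 30^(-1) ≡ 30^{125} ≡ 72 (mod 127). Verify: 30 × 72 = 2160 ≡ 1 (mod 127)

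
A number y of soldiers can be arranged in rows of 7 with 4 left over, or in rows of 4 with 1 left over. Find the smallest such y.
M = 7 × 4 = 28. M₁ = 4, y₁ ≡ 2 (mod 7). M₂ = 7, y₂ ≡ 3 (mod 4). y = 4×4×2 + 1×7×3 ≡ 25 (mod 28)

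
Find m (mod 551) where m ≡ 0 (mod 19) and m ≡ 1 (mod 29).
M = 19 × 29 = 551. M₁ = 29, y₁ ≡ 2 (mod 19). M₂ = 19, y₂ ≡ 26 (mod 29). m = 0×29×2 + 1×19×26 ≡ 494 (mod 551)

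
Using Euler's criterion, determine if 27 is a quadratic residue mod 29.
By Euler's criterion: 27^{14} ≡ 28 (mod 29). Since this equals -1 (≡ 28), 27 is not a QR.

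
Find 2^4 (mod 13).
2^{4} = 16 ≡ 3 (mod 13)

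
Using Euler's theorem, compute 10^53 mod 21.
By Euler: 10^{12} ≡ 1 mod 21 since gcd(10, 21) = 1. 53 = 4×12 + 5. So 10^{53} ≡ 10^{5} ≡ 19 mod 21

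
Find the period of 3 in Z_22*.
Powers of 3 mod 22: 3^1≡3, 3^2≡9, 3^3≡5, 3^4≡15, 3^5≡1. So the order of 3 is 5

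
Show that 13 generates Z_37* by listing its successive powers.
13^1, 13^2, ..., 13^{36} mod 37: [13, 21, 14, 34, 35, 11, 32, 9, 6, 4, 15, 10, 19, 25, 29, 7, 17, 36, 24, 16, 23, 3, 2, 26, 5, 28, 31, 33, 22, 27, 18, 12, 8, 30, 20, 1]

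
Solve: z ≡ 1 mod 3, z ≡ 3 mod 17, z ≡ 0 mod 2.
M = 3 × 17 × 2 = 102. M₁ = 34, y₁ ≡ 1 mod 3. M₂ = 6, y₂ ≡ 3 mod 17. M₃ = 51, y₃ ≡ 1 mod 2. z = 1×34×1 + 3×6×3 + 0×51×1 ≡ 88 mod 102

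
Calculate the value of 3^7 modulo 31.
By repeated squaring (mod 31): 3^{1}≡3, 3^{2}≡9, 3^{4}≡19. Then 3^{7} = 3^{4+2+1} ≡ 19 × 9 × 3 ≡ 17 (mod 31)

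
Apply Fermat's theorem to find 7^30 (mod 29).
By Fermat: 7^{28} ≡ 1 (mod 29). So 7^{30} = 7^{28} · 7^{2} ≡ 7^{2} ≡ 20 (mod 29)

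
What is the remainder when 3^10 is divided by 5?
Using Fermat: 3^{4} ≡ 1 (mod 5). 10 ≡ 2 (mod 4). So 3^{10} ≡ 3^{2} ≡ 4 (mod 5)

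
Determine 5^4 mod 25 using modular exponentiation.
5^{4} = 625 ≡ 0 (mod 25)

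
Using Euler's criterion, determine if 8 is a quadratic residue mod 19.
By Euler's criterion: 8^{9} ≡ 18 mod 19. Since this equals -1 (≡ 18), 8 is not a QR.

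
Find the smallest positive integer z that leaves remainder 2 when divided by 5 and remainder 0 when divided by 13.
M = 5 × 13 = 65. M₁ = 13, y₁ ≡ 2 mod 5. M₂ = 5, y₂ ≡ 8 mod 13. z = 2×13×2 + 0×5×8 ≡ 52 mod 65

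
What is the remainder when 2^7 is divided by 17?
By repeated squaring mod 17: 2^{1}≡2, 2^{2}≡4, 2^{4}≡16. Then 2^{7} = 2^{4+2+1} ≡ 16 × 4 × 2 ≡ 9 mod 17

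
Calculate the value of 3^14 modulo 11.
Using Fermat: 3^{10} ≡ 1 (mod 11). 14 ≡ 4 (mod 10). So 3^{14} ≡ 3^{4} ≡ 4 (mod 11)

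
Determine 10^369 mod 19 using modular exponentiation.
Using Fermat: 10^{18} ≡ 1 mod 19. 369 ≡ 9 mod 18. So 10^{369} ≡ 10^{9} ≡ 18 mod 19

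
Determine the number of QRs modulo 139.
The squaring map on Z_139* is 2-to-1, so there are (138)/2 = 69 QRs.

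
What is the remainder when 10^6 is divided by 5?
By repeated squaring mod 5: 10^{1}≡0, 10^{2}≡0, 10^{4}≡0. Then 10^{6} = 10^{4+2} ≡ 0 × 0 ≡ 0 mod 5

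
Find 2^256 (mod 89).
Using Fermat: 2^{88} ≡ 1 (mod 89). 256 ≡ 80 (mod 88). So 2^{256} ≡ 2^{80} ≡ 8 (mod 89)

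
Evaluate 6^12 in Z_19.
By repeated squaring mod 19: 6^{1}≡6, 6^{2}≡17, 6^{4}≡4, 6^{8}≡16. Then 6^{12} = 6^{8+4} ≡ 16 × 4 ≡ 7 mod 19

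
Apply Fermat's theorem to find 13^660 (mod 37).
By Fermat: 13^{36} ≡ 1 (mod 37). 660 ≡ 12 (mod 36). So 13^{660} ≡ 13^{12} ≡ 10 (mod 37)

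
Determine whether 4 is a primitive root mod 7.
4^{3} ≡ 1 mod 7 and 3 < 6, so ord_7(4) = 3 ≠ 6 and 4 is not a primitive root.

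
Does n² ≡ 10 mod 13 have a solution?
By Euler's criterion: 10^{6} ≡ 1 mod 13. Since this equals 1, 10 is a QR.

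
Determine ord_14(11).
Powers of 11 mod 14: 11^1≡11, 11^2≡9, 11^3≡1. ord_14(11) = 3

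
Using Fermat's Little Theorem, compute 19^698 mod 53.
By Fermat: 19^{52} ≡ 1 (mod 53). 698 ≡ 22 (mod 52). So 19^{698} ≡ 19^{22} ≡ 9 (mod 53)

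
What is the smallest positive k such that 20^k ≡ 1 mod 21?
Powers of 20 mod 21: 20^1≡20, 20^2≡1. ord_21(20) = 2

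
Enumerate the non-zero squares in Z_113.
Squares in Z_113*: {1, 2, 4, 7, 8, 9, 11, 13, 14, 15, 16, 18, 22, 25, 26, 28, 30, 31, 32, 36, 41, 44, 49, 50, 51, 52, 53, 56, 57, 60, 61, 62, 63, 64, 69, 72, 77, 81, 82, 83, 85, 87, 88, 91, 95, 97, 98, 99, 100, 102, 104, 105, 106, 109, 111, 112}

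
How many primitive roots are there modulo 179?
Number of primitive roots mod 179 = φ(p-1) = φ(178) = 88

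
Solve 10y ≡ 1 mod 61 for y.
Since 61 is prime, by Fermat 10^(-1) ≡ 10^{59} ≡ 55 mod 61. Verify: 10 × 55 = 550 ≡ 1 mod 61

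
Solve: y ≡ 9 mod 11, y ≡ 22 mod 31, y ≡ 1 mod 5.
M = 11 × 31 × 5 = 1705. M₁ = 155, y₁ ≡ 1 mod 11. M₂ = 55, y₂ ≡ 22 mod 31. M₃ = 341, y₃ ≡ 1 mod 5. y = 9×155×1 + 22×55×22 + 1×341×1 ≡ 1076 mod 1705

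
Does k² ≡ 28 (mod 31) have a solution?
By Euler's criterion: 28^{15} ≡ 1 (mod 31). Since this equals 1, 28 is a QR.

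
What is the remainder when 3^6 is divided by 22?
By repeated squaring (mod 22): 3^{1}≡3, 3^{2}≡9, 3^{4}≡15. Then 3^{6} = 3^{4+2} ≡ 15 × 9 ≡ 3 (mod 22)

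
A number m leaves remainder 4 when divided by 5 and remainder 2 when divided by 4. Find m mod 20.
M = 5 × 4 = 20. M₁ = 4, y₁ ≡ 4 mod 5. M₂ = 5, y₂ ≡ 1 mod 4. m = 4×4×4 + 2×5×1 ≡ 14 mod 20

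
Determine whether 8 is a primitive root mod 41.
8^{20} ≡ 1 mod 41 and 20 < 40, so ord_41(8) = 20 ≠ 40 and 8 is not a primitive root.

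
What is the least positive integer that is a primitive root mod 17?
g = 3. For each prime q|16: 3^{8}≡16, none ≡ 1, so ord_17(3) = 16 and 3 is a primitive root.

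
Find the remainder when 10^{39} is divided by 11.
By Fermat: 10^{10} ≡ 1 mod 11. 39 = 3×10 + 9. So 10^{39} ≡ 10^{9} ≡ 10 mod 11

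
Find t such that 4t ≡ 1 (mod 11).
Since 11 is prime, by Fermat 4^(-1) ≡ 4^{9} ≡ 3 (mod 11). Verify: 4 × 3 = 12 ≡ 1 (mod 11)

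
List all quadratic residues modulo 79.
QRs mod 79: {1, 2, 4, 5, 8, 9, 10, 11, 13, 16, 18, 19, 20, 21, 22, 23, 25, 26, 31, 32, 36, 38, 40, 42, 44, 45, 46, 49, 50, 51, 52, 55, 62, 64, 65, 67, 72, 73, 76}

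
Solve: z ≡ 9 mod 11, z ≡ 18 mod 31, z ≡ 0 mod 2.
M = 11 × 31 × 2 = 682. M₁ = 62, y₁ ≡ 8 mod 11. M₂ = 22, y₂ ≡ 24 mod 31. M₃ = 341, y₃ ≡ 1 mod 2. z = 9×62×8 + 18×22×24 + 0×341×1 ≡ 328 mod 682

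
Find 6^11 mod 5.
Using Fermat: 6^{4} ≡ 1 mod 5. 11 ≡ 3 mod 4. So 6^{11} ≡ 6^{3} ≡ 1 mod 5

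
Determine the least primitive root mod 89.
g = 3. For each prime q|88: 3^{44}≡88, 3^{8}≡64, none ≡ 1, so ord_89(3) = 88 and 3 is a primitive root.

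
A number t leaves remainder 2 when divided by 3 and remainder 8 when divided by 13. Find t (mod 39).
M = 3 × 13 = 39. M₁ = 13, y₁ ≡ 1 (mod 3). M₂ = 3, y₂ ≡ 9 (mod 13). t = 2×13×1 + 8×3×9 ≡ 8 (mod 39)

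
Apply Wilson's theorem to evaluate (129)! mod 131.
(130)! = (129)! × (130) ≡ -1 (mod 131). So (129)! ≡ -1 × (130)^(-1) ≡ (-1)×(-1) = 1 (mod 131)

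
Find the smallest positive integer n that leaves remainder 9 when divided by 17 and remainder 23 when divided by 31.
M = 17 × 31 = 527. M₁ = 31, y₁ ≡ 11 (mod 17). M₂ = 17, y₂ ≡ 11 (mod 31). n = 9×31×11 + 23×17×11 ≡ 519 (mod 527)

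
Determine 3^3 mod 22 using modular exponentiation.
3^{3} = 27 ≡ 5 mod 22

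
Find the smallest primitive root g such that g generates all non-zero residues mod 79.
g = 3. Powers: [3, 9, 27, 2, 6, 18, 54, ...] generates all 78 non-zero residues.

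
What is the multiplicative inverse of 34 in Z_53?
Since 53 is prime, by Fermat 34^(-1) ≡ 34^{51} ≡ 39 (mod 53). Verify: 34 × 39 = 1326 ≡ 1 (mod 53)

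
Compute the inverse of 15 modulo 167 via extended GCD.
Extended GCD: 15(78) + 167(-7) = 1. So 15^(-1) ≡ 78 mod 167. Verify: 15 × 78 = 1170 ≡ 1 mod 167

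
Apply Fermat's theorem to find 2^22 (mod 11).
By Fermat: 2^{10} ≡ 1 (mod 11). 22 = 2×10 + 2. So 2^{22} ≡ 2^{2} ≡ 4 (mod 11)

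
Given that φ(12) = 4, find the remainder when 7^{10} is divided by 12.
By Euler: 7^{4} ≡ 1 (mod 12) since gcd(7, 12) = 1. 10 = 2×4 + 2. So 7^{10} ≡ 7^{2} ≡ 1 (mod 12)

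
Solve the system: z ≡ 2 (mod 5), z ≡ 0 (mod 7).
M = 5 × 7 = 35. M₁ = 7, y₁ ≡ 3 (mod 5). M₂ = 5, y₂ ≡ 3 (mod 7). z = 2×7×3 + 0×5×3 ≡ 7 (mod 35)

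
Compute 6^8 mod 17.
By repeated squaring mod 17: 6^{1}≡6, 6^{2}≡2, 6^{4}≡4, 6^{8}≡16. So 6^{8} ≡ 16 mod 17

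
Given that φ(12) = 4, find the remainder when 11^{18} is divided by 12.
By Euler: 11^{4} ≡ 1 (mod 12) since gcd(11, 12) = 1. 18 = 4×4 + 2. So 11^{18} ≡ 11^{2} ≡ 1 (mod 12)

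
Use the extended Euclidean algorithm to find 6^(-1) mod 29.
Extended GCD: 6(5) + 29(-1) = 1. So 6^(-1) ≡ 5 (mod 29). Verify: 6 × 5 = 30 ≡ 1 (mod 29)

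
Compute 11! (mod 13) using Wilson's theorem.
(12)! = (11)! × (12) ≡ -1 (mod 13). So (11)! ≡ -1 × (12)^(-1) ≡ (-1)×(-1) = 1 (mod 13)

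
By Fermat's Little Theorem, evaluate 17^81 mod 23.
By Fermat: 17^{22} ≡ 1 mod 23. 81 = 3×22 + 15. So 17^{81} ≡ 17^{15} ≡ 15 mod 23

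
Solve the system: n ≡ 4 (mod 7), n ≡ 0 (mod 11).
M = 7 × 11 = 77. M₁ = 11, y₁ ≡ 2 (mod 7). M₂ = 7, y₂ ≡ 8 (mod 11). n = 4×11×2 + 0×7×8 ≡ 11 (mod 77)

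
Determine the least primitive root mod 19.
g = 2. For each prime q|18: 2^{9}≡18, 2^{6}≡7, none ≡ 1, so ord_19(2) = 18 and 2 is a primitive root.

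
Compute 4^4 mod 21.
4^{4} = 256 ≡ 4 mod 21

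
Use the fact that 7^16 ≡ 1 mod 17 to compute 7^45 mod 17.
By Fermat: 7^{16} ≡ 1 mod 17. 45 = 2×16 + 13. So 7^{45} ≡ 7^{13} ≡ 6 mod 17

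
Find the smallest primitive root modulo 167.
g = 5. For each prime q|166: 5^{83}≡166, 5^{2}≡25, none ≡ 1, so ord_167(5) = 166 and 5 is a primitive root.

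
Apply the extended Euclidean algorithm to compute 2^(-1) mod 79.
Extended GCD: 2(-39) + 79(1) = 1. So 2^(-1) ≡ -39 ≡ 40 (mod 79). Verify: 2 × 40 = 80 ≡ 1 (mod 79)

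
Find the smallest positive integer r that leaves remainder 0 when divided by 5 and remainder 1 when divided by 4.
M = 5 × 4 = 20. M₁ = 4, y₁ ≡ 4 (mod 5). M₂ = 5, y₂ ≡ 1 (mod 4). r = 0×4×4 + 1×5×1 ≡ 5 (mod 20)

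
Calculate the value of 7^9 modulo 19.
By repeated squaring mod 19: 7^{1}≡7, 7^{2}≡11, 7^{4}≡7, 7^{8}≡11. Then 7^{9} = 7^{8+1} ≡ 11 × 7 ≡ 1 mod 19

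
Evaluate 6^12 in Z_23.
By repeated squaring (mod 23): 6^{1}≡6, 6^{2}≡13, 6^{4}≡8, 6^{8}≡18. Then 6^{12} = 6^{8+4} ≡ 18 × 8 ≡ 6 (mod 23)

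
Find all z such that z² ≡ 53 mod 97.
The square roots of 53 mod 97 are 76 and 21. Verify: 76² = 5776 ≡ 53 mod 97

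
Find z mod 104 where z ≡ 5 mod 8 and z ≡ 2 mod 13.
M = 8 × 13 = 104. M₁ = 13, y₁ ≡ 5 mod 8. M₂ = 8, y₂ ≡ 5 mod 13. z = 5×13×5 + 2×8×5 ≡ 93 mod 104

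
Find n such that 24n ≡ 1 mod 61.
Since 61 is prime, by Fermat 24^(-1) ≡ 24^{59} ≡ 28 mod 61. Verify: 24 × 28 = 672 ≡ 1 mod 61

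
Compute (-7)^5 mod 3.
Using Fermat: (-7)^{2} ≡ 1 mod 3. 5 ≡ 1 mod 2. So (-7)^{5} ≡ (-7)^{1} ≡ 2 mod 3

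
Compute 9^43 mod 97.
By repeated squaring (mod 97): 9^{1}≡9, 9^{2}≡81, 9^{4}≡62, 9^{8}≡61, 9^{16}≡35, 9^{32}≡61. Then 9^{43} = 9^{32+8+2+1} ≡ 61 × 61 × 81 × 9 ≡ 4 (mod 97)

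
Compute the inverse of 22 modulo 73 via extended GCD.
Extended GCD: 22(10) + 73(-3) = 1. So 22^(-1) ≡ 10 mod 73. Verify: 22 × 10 = 220 ≡ 1 mod 73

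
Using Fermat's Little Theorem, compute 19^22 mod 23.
By Fermat's Little Theorem, 19^{22} ≡ 1 (mod 23) since 23 is prime and gcd(19, 23) = 1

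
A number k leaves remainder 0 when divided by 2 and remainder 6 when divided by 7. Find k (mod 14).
M = 2 × 7 = 14. M₁ = 7, y₁ ≡ 1 (mod 2). M₂ = 2, y₂ ≡ 4 (mod 7). k = 0×7×1 + 6×2×4 ≡ 6 (mod 14)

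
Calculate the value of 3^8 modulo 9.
By repeated squaring (mod 9): 3^{1}≡3, 3^{2}≡0, 3^{4}≡0, 3^{8}≡0. So 3^{8} ≡ 0 (mod 9)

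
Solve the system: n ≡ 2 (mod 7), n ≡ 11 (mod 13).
M = 7 × 13 = 91. M₁ = 13, y₁ ≡ 6 (mod 7). M₂ = 7, y₂ ≡ 2 (mod 13). n = 2×13×6 + 11×7×2 ≡ 37 (mod 91)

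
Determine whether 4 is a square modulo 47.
By Euler's criterion: 4^{23} ≡ 1 mod 47. Since this equals 1, 4 is a QR.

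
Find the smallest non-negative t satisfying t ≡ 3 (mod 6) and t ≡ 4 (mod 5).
M = 6 × 5 = 30. M₁ = 5, y₁ ≡ 5 (mod 6). M₂ = 6, y₂ ≡ 1 (mod 5). t = 3×5×5 + 4×6×1 ≡ 9 (mod 30)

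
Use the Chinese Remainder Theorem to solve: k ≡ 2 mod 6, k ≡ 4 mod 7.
M = 6 × 7 = 42. M₁ = 7, y₁ ≡ 1 mod 6. M₂ = 6, y₂ ≡ 6 mod 7. k = 2×7×1 + 4×6×6 ≡ 32 mod 42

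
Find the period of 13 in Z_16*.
Powers of 13 mod 16: 13^1≡13, 13^2≡9, 13^3≡5, 13^4≡1. Order = 4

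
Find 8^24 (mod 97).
By repeated squaring (mod 97): 8^{1}≡8, 8^{2}≡64, 8^{4}≡22, 8^{8}≡96, 8^{16}≡1. Then 8^{24} = 8^{16+8} ≡ 1 × 96 ≡ 96 (mod 97)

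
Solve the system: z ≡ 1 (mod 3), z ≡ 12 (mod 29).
M = 3 × 29 = 87. M₁ = 29, y₁ ≡ 2 (mod 3). M₂ = 3, y₂ ≡ 10 (mod 29). z = 1×29×2 + 12×3×10 ≡ 70 (mod 87)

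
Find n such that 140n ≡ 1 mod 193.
Since 193 is prime, by Fermat 140^(-1) ≡ 140^{191} ≡ 142 mod 193. Verify: 140 × 142 = 19880 ≡ 1 mod 193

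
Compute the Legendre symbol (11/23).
(11/23) = 11^{11} mod 23 = -1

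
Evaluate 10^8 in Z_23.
By repeated squaring (mod 23): 10^{1}≡10, 10^{2}≡8, 10^{4}≡18, 10^{8}≡2. So 10^{8} ≡ 2 (mod 23)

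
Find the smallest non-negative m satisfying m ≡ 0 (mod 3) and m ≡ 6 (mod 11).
M = 3 × 11 = 33. M₁ = 11, y₁ ≡ 2 (mod 3). M₂ = 3, y₂ ≡ 4 (mod 11). m = 0×11×2 + 6×3×4 ≡ 6 (mod 33)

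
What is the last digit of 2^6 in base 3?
Using Fermat: 2^{2} ≡ 1 (mod 3). 6 ≡ 0 (mod 2). So 2^{6} ≡ 2^{0} ≡ 1 (mod 3)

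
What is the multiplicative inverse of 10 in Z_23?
Since 23 is prime, by Fermat 10^(-1) ≡ 10^{21} ≡ 7 (mod 23). Verify: 10 × 7 = 70 ≡ 1 (mod 23)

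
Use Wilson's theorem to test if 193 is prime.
(192)! mod 193 = 192. Since 192 ≡ -1 (mod 193), 193 is prime.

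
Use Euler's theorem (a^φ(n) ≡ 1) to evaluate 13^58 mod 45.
By Euler: 13^{24} ≡ 1 mod 45 since gcd(13, 45) = 1. 58 = 2×24 + 10. So 13^{58} ≡ 13^{10} ≡ 4 mod 45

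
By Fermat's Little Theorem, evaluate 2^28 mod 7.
By Fermat: 2^{6} ≡ 1 (mod 7). 28 = 4×6 + 4. So 2^{28} ≡ 2^{4} ≡ 2 (mod 7)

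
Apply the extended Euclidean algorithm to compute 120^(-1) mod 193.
Extended GCD: 120(37) + 193(-23) = 1. So 120^(-1) ≡ 37 (mod 193). Verify: 120 × 37 = 4440 ≡ 1 (mod 193)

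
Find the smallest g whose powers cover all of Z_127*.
g = 3. Powers: [3, 9, 27, 81, 116, 94, ...] generates all 126 non-zero residues.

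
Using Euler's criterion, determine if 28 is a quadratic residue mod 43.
By Euler's criterion: 28^{21} ≡ 42 (mod 43). Since this equals -1 (≡ 42), 28 is not a QR.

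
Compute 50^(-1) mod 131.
Since 131 is prime, by Fermat 50^(-1) ≡ 50^{129} ≡ 76 mod 131. Verify: 50 × 76 = 3800 ≡ 1 mod 131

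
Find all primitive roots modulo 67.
There are φ(66) = 20 primitive roots mod 67: {2, 7, 11, 12, 13, 18, 20, 28, 31, 32, 34, 41, 44, 46, 48, 50, 51, 57, 61, 63}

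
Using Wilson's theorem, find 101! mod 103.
(102)! = (101)! × (102) ≡ -1 mod 103. So (101)! ≡ -1 × (102)^(-1) ≡ (-1)×(-1) = 1 mod 103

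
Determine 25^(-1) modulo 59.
Since 59 is prime, by Fermat 25^(-1) ≡ 25^{57} ≡ 26 (mod 59). Verify: 25 × 26 = 650 ≡ 1 (mod 59)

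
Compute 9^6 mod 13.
By repeated squaring (mod 13): 9^{1}≡9, 9^{2}≡3, 9^{4}≡9. Then 9^{6} = 9^{4+2} ≡ 9 × 3 ≡ 1 (mod 13)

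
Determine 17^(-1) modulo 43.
Since 43 is prime, by Fermat 17^(-1) ≡ 17^{41} ≡ 38 mod 43. Verify: 17 × 38 = 646 ≡ 1 mod 43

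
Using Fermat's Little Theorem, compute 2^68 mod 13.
By Fermat: 2^{12} ≡ 1 (mod 13). 68 = 5×12 + 8. So 2^{68} ≡ 2^{8} ≡ 9 (mod 13)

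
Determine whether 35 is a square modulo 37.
By Euler's criterion: 35^{18} ≡ 36 (mod 37). Since this equals -1 (≡ 36), 35 is not a QR.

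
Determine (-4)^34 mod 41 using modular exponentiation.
By repeated squaring (mod 41): (-4)^{1}≡37, (-4)^{2}≡16, (-4)^{4}≡10, (-4)^{8}≡18, (-4)^{16}≡37, (-4)^{32}≡16. Then (-4)^{34} = (-4)^{32+2} ≡ 16 × 16 ≡ 10 (mod 41)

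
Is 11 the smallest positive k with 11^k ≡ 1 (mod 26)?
Powers of 11 mod 26: 11^1≡11, 11^2≡17, 11^3≡5, 11^4≡3, 11^5≡7, 11^6≡25, 11^7≡15, 11^8≡9, 11^9≡21, 11^10≡23, 11^11≡19, 11^12≡1. 11^11≡19≢1, so ord ≠ 11. No, the actual order is 12.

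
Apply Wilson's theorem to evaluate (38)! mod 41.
(40)! = (38)! × (39) × (40) ≡ -1 mod 41. So (38)! ≡ -1 × [(40)(39)]^(-1) ≡ 20 mod 41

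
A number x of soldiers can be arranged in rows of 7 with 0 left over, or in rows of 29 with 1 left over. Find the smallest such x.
M = 7 × 29 = 203. M₁ = 29, y₁ ≡ 1 mod 7. M₂ = 7, y₂ ≡ 25 mod 29. x = 0×29×1 + 1×7×25 ≡ 175 mod 203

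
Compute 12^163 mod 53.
Using Fermat: 12^{52} ≡ 1 mod 53. 163 ≡ 7 mod 52. So 12^{163} ≡ 12^{7} ≡ 45 mod 53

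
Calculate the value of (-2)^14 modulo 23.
By repeated squaring (mod 23): (-2)^{1}≡21, (-2)^{2}≡4, (-2)^{4}≡16, (-2)^{8}≡3. Then (-2)^{14} = (-2)^{8+4+2} ≡ 3 × 16 × 4 ≡ 8 (mod 23)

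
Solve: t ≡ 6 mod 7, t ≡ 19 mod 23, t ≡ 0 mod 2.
M = 7 × 23 × 2 = 322. M₁ = 46, y₁ ≡ 2 mod 7. M₂ = 14, y₂ ≡ 5 mod 23. M₃ = 161, y₃ ≡ 1 mod 2. t = 6×46×2 + 19×14×5 + 0×161×1 ≡ 272 mod 322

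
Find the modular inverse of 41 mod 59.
Since 59 is prime, by Fermat 41^(-1) ≡ 41^{57} ≡ 36 mod 59. Verify: 41 × 36 = 1476 ≡ 1 mod 59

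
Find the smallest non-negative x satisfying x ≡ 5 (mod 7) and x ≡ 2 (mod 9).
M = 7 × 9 = 63. M₁ = 9, y₁ ≡ 4 (mod 7). M₂ = 7, y₂ ≡ 4 (mod 9). x = 5×9×4 + 2×7×4 ≡ 47 (mod 63)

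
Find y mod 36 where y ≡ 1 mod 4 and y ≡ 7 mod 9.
M = 4 × 9 = 36. M₁ = 9, y₁ ≡ 1 mod 4. M₂ = 4, y₂ ≡ 7 mod 9. y = 1×9×1 + 7×4×7 ≡ 25 mod 36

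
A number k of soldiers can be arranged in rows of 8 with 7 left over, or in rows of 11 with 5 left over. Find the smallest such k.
M = 8 × 11 = 88. M₁ = 11, y₁ ≡ 3 (mod 8). M₂ = 8, y₂ ≡ 7 (mod 11). k = 7×11×3 + 5×8×7 ≡ 71 (mod 88)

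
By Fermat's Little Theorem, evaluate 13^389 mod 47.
By Fermat: 13^{46} ≡ 1 (mod 47). 389 ≡ 21 (mod 46). So 13^{389} ≡ 13^{21} ≡ 5 (mod 47)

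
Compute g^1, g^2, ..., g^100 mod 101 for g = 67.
67^1, 67^2, ..., 67^{100} mod 101: [67, 45, 86, 5, 32, 23, 26, 25, 59, 14, 29, 24, 93, 70, 44, 19, 61, 47, 18, 95, 2, 33, 90, 71, 10, 64, 46, 52, 50, 17, 28, 58, 48, 85, 39, 88, 38, 21, 94, 36, 89, 4, 66, 79, 41, 20, 27, 92, 3, 100, 34, 56, 15, 96, 69, 78, 75, 76, 42, 87, 72, 77, 8, 31, 57, 82, 40, 54, 83, 6, 99, 68, 11, 30, 91, 37, 55, 49, 51, 84, 73, 43, 53, 16, 62, 13, 63, 80, 7, 65, 12, 97, 35, 22, 60, 81, 74, 9, 98, 1]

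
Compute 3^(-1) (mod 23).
Since 23 is prime, by Fermat 3^(-1) ≡ 3^{21} ≡ 8 (mod 23). Verify: 3 × 8 = 24 ≡ 1 (mod 23)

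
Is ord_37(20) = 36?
Powers of 20 mod 37: 20^1≡20, 20^2≡30, 20^3≡8, 20^4≡12, 20^5≡18, 20^6≡27, 20^7≡22, 20^8≡33, 20^9≡31, 20^10≡28, 20^11≡5, 20^12≡26, 20^13≡2, 20^14≡3, 20^15≡23, 20^16≡16, 20^17≡24, 20^18≡36, 20^19≡17, 20^20≡7, 20^21≡29, 20^22≡25, 20^23≡19, 20^24≡10, 20^25≡15, 20^26≡4, 20^27≡6, 20^28≡9, 20^29≡32, 20^30≡11, 20^31≡35, 20^32≡34, 20^33≡14, 20^34≡21, 20^35≡13, 20^36≡1. First k with 20^k≡1 is k=36. Yes, ord_37(20) = 36.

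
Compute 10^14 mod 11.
Using Fermat: 10^{10} ≡ 1 (mod 11). 14 ≡ 4 (mod 10). So 10^{14} ≡ 10^{4} ≡ 1 (mod 11)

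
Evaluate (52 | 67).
(52/67) = 52^{33} mod 67 = -1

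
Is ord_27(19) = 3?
Powers of 19 mod 27: 19^1≡19, 19^2≡10, 19^3≡1. First k with 19^k≡1 is k=3. Yes, ord_27(19) = 3.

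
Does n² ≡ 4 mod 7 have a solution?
By Euler's criterion: 4^{3} ≡ 1 mod 7. Since this equals 1, 4 is a QR.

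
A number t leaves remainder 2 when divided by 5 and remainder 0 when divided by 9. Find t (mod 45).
M = 5 × 9 = 45. M₁ = 9, y₁ ≡ 4 (mod 5). M₂ = 5, y₂ ≡ 2 (mod 9). t = 2×9×4 + 0×5×2 ≡ 27 (mod 45)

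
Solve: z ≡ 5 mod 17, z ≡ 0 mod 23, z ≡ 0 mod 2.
M = 17 × 23 × 2 = 782. M₁ = 46, y₁ ≡ 10 mod 17. M₂ = 34, y₂ ≡ 21 mod 23. M₃ = 391, y₃ ≡ 1 mod 2. z = 5×46×10 + 0×34×21 + 0×391×1 ≡ 736 mod 782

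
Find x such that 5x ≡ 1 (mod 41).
Since 41 is prime, by Fermat 5^(-1) ≡ 5^{39} ≡ 33 (mod 41). Verify: 5 × 33 = 165 ≡ 1 (mod 41)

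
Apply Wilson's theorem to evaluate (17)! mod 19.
(18)! = (17)! × (18) ≡ -1 mod 19. So (17)! ≡ -1 × (18)^(-1) ≡ (-1)×(-1) = 1 mod 19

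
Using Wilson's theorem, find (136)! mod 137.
By Wilson's theorem, (136)! ≡ -1 ≡ 136 (mod 137)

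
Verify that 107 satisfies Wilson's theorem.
(106)! mod 107 = 106. Since this equals -1 mod 107, Wilson confirms 107 is prime.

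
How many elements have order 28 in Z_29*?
Number of primitive roots mod 29 = φ(p-1) = φ(28) = 12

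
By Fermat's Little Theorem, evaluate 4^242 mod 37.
By Fermat: 4^{36} ≡ 1 (mod 37). 242 ≡ 26 (mod 36). So 4^{242} ≡ 4^{26} ≡ 9 (mod 37)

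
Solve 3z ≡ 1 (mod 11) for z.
Since 11 is prime, by Fermat 3^(-1) ≡ 3^{9} ≡ 4 (mod 11). Verify: 3 × 4 = 12 ≡ 1 (mod 11)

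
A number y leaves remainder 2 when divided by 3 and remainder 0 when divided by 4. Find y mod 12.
M = 3 × 4 = 12. M₁ = 4, y₁ ≡ 1 mod 3. M₂ = 3, y₂ ≡ 3 mod 4. y = 2×4×1 + 0×3×3 ≡ 8 mod 12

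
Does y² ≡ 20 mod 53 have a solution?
By Euler's criterion: 20^{26} ≡ 52 mod 53. Since this equals -1 (≡ 52), 20 is not a QR.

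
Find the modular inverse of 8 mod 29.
Since 29 is prime, by Fermat 8^(-1) ≡ 8^{27} ≡ 11 (mod 29). Verify: 8 × 11 = 88 ≡ 1 (mod 29)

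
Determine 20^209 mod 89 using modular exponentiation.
Using Fermat: 20^{88} ≡ 1 mod 89. 209 ≡ 33 mod 88. So 20^{209} ≡ 20^{33} ≡ 34 mod 89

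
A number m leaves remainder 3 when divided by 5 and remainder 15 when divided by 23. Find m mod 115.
M = 5 × 23 = 115. M₁ = 23, y₁ ≡ 2 mod 5. M₂ = 5, y₂ ≡ 14 mod 23. m = 3×23×2 + 15×5×14 ≡ 38 mod 115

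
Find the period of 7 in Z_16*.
Powers of 7 mod 16: 7^1≡7, 7^2≡1. ord_16(7) = 2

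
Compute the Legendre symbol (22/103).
(22/103) = 22^{51} mod 103 = -1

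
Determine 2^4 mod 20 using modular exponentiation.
2^{4} = 16 ≡ 16 (mod 20)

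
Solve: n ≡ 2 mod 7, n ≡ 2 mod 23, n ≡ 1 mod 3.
M = 7 × 23 × 3 = 483. M₁ = 69, y₁ ≡ 6 mod 7. M₂ = 21, y₂ ≡ 11 mod 23. M₃ = 161, y₃ ≡ 2 mod 3. n = 2×69×6 + 2×21×11 + 1×161×2 ≡ 163 mod 483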